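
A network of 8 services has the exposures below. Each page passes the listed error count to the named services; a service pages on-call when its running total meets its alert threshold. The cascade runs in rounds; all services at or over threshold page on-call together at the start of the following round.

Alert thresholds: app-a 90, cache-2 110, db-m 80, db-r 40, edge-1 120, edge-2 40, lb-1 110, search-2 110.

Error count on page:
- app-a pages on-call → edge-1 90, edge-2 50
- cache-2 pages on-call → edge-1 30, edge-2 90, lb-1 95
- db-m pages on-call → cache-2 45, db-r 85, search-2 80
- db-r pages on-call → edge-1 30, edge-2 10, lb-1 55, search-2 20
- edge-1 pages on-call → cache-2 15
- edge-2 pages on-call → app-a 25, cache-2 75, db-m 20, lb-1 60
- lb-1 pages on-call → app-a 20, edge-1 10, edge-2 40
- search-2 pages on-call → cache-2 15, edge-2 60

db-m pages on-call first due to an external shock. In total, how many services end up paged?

2

Round 1 — db-m pages on-call (initial).
  cache-2: +45 → 45 < 110
  db-r: +85 → 85 ≥ 40
  search-2: +80 → 80 < 110
Round 2 — db-r pages on-call.
  edge-1: +30 → 30 < 120
  edge-2: +10 → 10 < 40
  lb-1: +55 → 55 < 110
  search-2: +20 → 100 < 110
No further pages.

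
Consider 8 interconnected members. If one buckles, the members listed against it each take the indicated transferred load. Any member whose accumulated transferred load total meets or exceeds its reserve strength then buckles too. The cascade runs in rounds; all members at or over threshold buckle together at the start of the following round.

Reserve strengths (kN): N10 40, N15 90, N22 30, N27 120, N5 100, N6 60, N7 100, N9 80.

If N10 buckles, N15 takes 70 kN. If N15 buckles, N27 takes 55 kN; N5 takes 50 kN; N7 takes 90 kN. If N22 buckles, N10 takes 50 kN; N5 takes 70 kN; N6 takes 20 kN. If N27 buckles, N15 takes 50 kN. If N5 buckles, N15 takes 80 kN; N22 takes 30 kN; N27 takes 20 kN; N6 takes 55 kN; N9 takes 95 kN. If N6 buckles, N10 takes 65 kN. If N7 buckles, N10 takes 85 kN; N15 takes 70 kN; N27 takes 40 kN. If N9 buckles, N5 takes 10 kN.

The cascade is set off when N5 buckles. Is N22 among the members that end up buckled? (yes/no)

yes

Round 1 — N5 buckles (initial).
  N15: +80 → 80 < 90
  N22: +30 → 30 ≥ 30
  N27: +20 → 20 < 120
  N6: +55 → 55 < 60
  N9: +95 → 95 ≥ 80
Round 2 — N22, N9 buckle.
  N10: +50 → 50 ≥ 40
  N6: +20 → 75 ≥ 60
Round 3 — N10, N6 buckle.
  N15: +70 → 150 ≥ 90
Round 4 — N15 buckles.
  N27: +55 → 75 < 120
  N7: +90 → 90 < 100
No further bucklings.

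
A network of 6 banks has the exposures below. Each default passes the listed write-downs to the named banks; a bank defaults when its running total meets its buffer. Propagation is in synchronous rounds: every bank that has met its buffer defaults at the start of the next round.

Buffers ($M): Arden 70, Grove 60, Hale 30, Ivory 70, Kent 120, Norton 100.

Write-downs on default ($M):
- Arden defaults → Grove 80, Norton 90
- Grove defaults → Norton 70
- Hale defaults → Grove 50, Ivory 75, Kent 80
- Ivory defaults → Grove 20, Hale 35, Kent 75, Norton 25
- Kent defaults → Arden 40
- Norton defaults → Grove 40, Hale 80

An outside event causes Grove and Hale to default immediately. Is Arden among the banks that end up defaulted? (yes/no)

no

Round 1 — Grove, Hale default (initial).
  Ivory: +75 → 75 ≥ 70
  Kent: +80 → 80 < 120
  Norton: +70 → 70 < 100
Round 2 — Ivory defaults.
  Kent: +75 → 155 ≥ 120
  Norton: +25 → 95 < 100
Round 3 — Kent defaults.
  Arden: +40 → 40 < 70
No further defaults.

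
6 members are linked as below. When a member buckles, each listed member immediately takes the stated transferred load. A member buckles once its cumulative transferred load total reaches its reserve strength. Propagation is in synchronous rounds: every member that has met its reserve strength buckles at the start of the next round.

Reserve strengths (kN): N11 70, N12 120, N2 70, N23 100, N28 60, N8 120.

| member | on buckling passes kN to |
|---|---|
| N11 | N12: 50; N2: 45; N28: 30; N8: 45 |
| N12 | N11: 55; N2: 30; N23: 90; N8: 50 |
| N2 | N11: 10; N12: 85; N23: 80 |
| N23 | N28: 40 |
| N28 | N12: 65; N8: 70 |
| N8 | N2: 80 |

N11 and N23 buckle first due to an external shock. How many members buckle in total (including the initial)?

3

Round 1 — N11, N23 buckle (initial).
  N12: +50 → 50 < 120
  N2: +45 → 45 < 70
  N28: +30+40 → 70 ≥ 60
  N8: +45 → 45 < 120
Round 2 — N28 buckles.
  N12: +65 → 115 < 120
  N8: +70 → 115 < 120
No further bucklings.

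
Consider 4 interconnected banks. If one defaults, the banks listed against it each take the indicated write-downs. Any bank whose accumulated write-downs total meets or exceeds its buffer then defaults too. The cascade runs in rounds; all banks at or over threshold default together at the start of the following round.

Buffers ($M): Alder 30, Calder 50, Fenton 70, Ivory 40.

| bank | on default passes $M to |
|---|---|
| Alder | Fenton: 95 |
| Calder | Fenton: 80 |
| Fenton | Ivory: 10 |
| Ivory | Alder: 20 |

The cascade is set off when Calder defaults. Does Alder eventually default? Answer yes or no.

Round 1 — Calder defaults (initial).
  Fenton: +80 → 80 ≥ 70
Round 2 — Fenton defaults.
  Ivory: +10 → 10 < 40
No further defaults.

no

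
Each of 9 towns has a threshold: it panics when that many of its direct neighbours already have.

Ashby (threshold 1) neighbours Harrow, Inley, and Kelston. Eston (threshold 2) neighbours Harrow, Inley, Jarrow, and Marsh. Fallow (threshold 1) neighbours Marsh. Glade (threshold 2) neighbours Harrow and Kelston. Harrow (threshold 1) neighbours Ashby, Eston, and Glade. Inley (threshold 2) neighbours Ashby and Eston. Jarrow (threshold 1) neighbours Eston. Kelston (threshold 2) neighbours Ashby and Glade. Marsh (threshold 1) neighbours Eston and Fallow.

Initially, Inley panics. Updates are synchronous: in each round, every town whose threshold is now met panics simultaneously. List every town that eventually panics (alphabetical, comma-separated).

Ashby, Eston, Fallow, Harrow, Inley, Jarrow, Marsh

Round 1 — Inley panics (initial).
Round 2 — checking thresholds:
  Ashby: 1 of 3 neighbours ≥ 1, panics.
  Eston: 1 of 4 neighbours < 2, holds.
Round 3 — checking thresholds:
  Eston: 1 of 4 neighbours < 2, holds.
  Harrow: 1 of 3 neighbours ≥ 1, panics.
  Kelston: 1 of 2 neighbours < 2, holds.
Round 4 — checking thresholds:
  Eston: 2 of 4 neighbours ≥ 2, panics.
  Glade: 1 of 2 neighbours < 2, holds.
  Kelston: 1 of 2 neighbours < 2, holds.
Round 5 — checking thresholds:
  Glade: 1 of 2 neighbours < 2, holds.
  Jarrow: 1 of 1 neighbours ≥ 1, panics.
  Kelston: 1 of 2 neighbours < 2, holds.
  Marsh: 1 of 2 neighbours ≥ 1, panics.
Round 6 — checking thresholds:
  Fallow: 1 of 1 neighbours ≥ 1, panics.
  Glade: 1 of 2 neighbours < 2, holds.
  Kelston: 1 of 2 neighbours < 2, holds.
Round 7 — no new panics; cascade stops.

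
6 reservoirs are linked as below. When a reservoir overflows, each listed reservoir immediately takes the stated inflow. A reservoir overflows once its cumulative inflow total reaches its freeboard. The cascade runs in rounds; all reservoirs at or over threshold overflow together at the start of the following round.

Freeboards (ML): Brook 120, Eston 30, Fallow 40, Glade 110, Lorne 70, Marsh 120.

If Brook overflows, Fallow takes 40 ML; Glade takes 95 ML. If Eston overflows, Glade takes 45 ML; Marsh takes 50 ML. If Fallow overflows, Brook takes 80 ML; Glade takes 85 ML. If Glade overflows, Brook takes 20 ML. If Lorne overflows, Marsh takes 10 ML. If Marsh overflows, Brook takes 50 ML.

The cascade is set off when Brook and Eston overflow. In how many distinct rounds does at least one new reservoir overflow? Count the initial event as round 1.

2

Round 1 — Brook, Eston overflow (initial).
  Fallow: +40 → 40 ≥ 40
  Glade: +95+45 → 140 ≥ 110
  Marsh: +50 → 50 < 120
Round 2 — Fallow, Glade overflow.
No further overflows.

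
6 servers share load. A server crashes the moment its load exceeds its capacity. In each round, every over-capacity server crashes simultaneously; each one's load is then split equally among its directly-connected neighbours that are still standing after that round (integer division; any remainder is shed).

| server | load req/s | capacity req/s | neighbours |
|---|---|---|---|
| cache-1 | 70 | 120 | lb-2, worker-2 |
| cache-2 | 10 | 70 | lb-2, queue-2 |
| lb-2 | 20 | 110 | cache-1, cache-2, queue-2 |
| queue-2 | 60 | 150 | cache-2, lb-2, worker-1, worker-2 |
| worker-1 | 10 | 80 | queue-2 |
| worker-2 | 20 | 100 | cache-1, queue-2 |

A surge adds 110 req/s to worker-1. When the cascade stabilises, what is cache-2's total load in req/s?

70

Round 1 — worker-1 at 120 > 80. worker-1 crashes.
  worker-1 sheds 120 req/s to queue-2: 120 each.
    queue-2: 60+120 = 180 > 150
Round 2 — queue-2 crashes.
  queue-2 sheds 180 req/s to cache-2, lb-2, worker-2: 60 each.
    cache-2: 10+60 = 70 ≤ 70
    lb-2: 20+60 = 80 ≤ 110
    worker-2: 20+60 = 80 ≤ 100
No further crashes.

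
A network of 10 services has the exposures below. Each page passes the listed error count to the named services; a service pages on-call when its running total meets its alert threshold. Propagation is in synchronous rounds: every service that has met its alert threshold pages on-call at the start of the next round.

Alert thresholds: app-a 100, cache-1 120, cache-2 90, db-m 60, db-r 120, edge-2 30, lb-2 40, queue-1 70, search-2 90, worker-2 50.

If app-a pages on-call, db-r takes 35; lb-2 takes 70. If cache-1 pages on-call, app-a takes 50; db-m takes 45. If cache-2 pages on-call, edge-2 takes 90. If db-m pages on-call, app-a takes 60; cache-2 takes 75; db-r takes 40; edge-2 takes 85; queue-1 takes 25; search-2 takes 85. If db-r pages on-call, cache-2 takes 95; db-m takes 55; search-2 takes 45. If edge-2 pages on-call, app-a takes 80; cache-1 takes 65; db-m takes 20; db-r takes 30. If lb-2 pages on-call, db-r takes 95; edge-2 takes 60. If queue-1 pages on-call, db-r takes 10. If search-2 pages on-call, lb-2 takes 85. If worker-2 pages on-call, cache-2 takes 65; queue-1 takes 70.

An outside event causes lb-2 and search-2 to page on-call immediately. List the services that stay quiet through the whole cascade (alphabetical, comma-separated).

cache-1, queue-1, worker-2

Round 1 — lb-2, search-2 page on-call (initial).
  db-r: +95 → 95 < 120
  edge-2: +60 → 60 ≥ 30
Round 2 — edge-2 pages on-call.
  app-a: +80 → 80 < 100
  cache-1: +65 → 65 < 120
  db-m: +20 → 20 < 60
  db-r: +30 → 125 ≥ 120
Round 3 — db-r pages on-call.
  cache-2: +95 → 95 ≥ 90
  db-m: +55 → 75 ≥ 60
Round 4 — cache-2, db-m page on-call.
  app-a: +60 → 140 ≥ 100
  queue-1: +25 → 25 < 70
Round 5 — app-a pages on-call.
No further pages.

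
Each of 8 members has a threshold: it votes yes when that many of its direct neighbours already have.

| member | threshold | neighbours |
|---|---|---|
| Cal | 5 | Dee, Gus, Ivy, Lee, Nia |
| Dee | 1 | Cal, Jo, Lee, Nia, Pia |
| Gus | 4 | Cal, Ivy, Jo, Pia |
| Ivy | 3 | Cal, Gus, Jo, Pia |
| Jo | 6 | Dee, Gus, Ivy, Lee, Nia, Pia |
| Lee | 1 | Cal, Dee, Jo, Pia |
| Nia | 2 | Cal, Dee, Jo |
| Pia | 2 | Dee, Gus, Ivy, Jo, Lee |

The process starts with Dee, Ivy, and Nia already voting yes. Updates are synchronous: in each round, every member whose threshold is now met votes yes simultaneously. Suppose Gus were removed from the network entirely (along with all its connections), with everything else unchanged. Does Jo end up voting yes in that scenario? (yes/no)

no

With Gus removed:
Round 1 — Dee, Ivy, Nia vote yes (initial).
Round 2 — checking thresholds:
  Cal: 3 of 4 neighbours < 5, not yet.
  Jo: 3 of 5 neighbours < 6, not yet.
  Lee: 1 of 4 neighbours ≥ 1, votes yes.
  Pia: 2 of 4 neighbours ≥ 2, votes yes.
Round 3 — no new yes votes; cascade stops.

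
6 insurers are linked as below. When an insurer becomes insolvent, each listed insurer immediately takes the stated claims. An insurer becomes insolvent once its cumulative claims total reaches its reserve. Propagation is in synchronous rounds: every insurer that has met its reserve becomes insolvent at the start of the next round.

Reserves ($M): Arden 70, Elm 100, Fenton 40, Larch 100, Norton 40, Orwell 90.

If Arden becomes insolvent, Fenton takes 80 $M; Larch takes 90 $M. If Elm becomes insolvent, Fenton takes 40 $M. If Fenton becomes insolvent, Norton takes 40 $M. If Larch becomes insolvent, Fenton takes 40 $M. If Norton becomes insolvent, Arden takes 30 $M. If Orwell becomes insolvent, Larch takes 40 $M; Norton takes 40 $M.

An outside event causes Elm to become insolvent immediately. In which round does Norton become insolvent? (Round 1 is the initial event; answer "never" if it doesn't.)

3

Round 1 — Elm becomes insolvent (initial).
  Fenton: +40 → 40 ≥ 40
Round 2 — Fenton becomes insolvent.
  Norton: +40 → 40 ≥ 40
Round 3 — Norton becomes insolvent.
  Arden: +30 → 30 < 70
No further insolvencies.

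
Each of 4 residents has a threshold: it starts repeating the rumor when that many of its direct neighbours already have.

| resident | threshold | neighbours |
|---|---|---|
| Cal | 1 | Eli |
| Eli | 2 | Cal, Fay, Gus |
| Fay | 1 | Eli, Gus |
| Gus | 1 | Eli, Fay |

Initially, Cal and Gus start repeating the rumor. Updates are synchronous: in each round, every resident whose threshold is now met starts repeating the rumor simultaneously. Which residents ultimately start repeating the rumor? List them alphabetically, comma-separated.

Cal, Eli, Fay, Gus

Round 1 — Cal, Gus start repeating the rumor (initial).
Round 2 — checking thresholds:
  Eli: 2 of 3 neighbours ≥ 2, starts repeating the rumor.
  Fay: 1 of 2 neighbours ≥ 1, starts repeating the rumor.
Round 3 — no new spreads; cascade stops.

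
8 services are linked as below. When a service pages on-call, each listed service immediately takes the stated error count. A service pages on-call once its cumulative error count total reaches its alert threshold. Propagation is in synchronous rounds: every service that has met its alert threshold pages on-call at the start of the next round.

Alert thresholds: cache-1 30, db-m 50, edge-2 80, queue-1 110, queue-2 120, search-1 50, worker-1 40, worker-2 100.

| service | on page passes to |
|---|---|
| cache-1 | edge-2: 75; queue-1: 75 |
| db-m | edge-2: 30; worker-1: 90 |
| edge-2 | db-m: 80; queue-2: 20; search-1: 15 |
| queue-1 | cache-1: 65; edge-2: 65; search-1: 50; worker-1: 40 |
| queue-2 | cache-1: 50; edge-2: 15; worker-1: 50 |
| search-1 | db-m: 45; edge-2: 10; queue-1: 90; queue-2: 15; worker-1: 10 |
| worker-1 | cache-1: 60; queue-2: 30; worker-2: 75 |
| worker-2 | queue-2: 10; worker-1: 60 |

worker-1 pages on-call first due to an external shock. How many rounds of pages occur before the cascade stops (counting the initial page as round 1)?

2

Round 1 — worker-1 pages on-call (initial).
  cache-1: +60 → 60 ≥ 30
  queue-2: +30 → 30 < 120
  worker-2: +75 → 75 < 100
Round 2 — cache-1 pages on-call.
  edge-2: +75 → 75 < 80
  queue-1: +75 → 75 < 110
No further pages.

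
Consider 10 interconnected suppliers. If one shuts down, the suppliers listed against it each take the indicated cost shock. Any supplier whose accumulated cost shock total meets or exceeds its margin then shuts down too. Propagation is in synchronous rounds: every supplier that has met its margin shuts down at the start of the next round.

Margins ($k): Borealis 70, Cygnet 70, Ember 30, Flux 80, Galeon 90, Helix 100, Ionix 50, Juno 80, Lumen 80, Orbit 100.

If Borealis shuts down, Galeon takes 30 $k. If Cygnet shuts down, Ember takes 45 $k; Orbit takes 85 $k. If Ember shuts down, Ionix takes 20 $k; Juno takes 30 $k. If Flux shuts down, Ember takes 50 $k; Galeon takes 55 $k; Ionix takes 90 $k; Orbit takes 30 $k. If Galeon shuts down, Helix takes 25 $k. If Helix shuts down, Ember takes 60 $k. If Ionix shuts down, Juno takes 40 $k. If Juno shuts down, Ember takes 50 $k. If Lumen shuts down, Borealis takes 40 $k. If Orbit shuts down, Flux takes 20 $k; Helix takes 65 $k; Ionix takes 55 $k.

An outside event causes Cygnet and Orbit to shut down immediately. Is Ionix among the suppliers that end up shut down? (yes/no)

Round 1 — Cygnet, Orbit shut down (initial).
  Ember: +45 → 45 ≥ 30
  Flux: +20 → 20 < 80
  Helix: +65 → 65 < 100
  Ionix: +55 → 55 ≥ 50
Round 2 — Ember, Ionix shut down.
  Juno: +30+40 → 70 < 80
No further shutdowns.

yes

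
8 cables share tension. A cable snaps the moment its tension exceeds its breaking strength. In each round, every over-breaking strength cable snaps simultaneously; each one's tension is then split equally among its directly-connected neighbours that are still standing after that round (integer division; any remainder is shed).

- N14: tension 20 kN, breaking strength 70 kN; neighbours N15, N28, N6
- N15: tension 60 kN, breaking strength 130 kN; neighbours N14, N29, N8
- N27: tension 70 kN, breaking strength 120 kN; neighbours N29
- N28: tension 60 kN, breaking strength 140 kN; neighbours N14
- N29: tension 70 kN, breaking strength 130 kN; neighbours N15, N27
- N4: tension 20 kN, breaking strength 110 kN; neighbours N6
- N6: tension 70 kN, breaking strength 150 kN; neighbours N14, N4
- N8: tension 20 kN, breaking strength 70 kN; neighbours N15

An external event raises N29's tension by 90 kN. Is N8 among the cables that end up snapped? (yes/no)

Round 1 — N29 at 160 > 130. N29 snaps.
  N29 sheds 160 kN to N15, N27: 80 each.
    N15: 60+80 = 140 > 130
    N27: 70+80 = 150 > 120
Round 2 — N15, N27 snap.
  N15 sheds 140 kN to N14, N8: 70 each.
    N14: 20+70 = 90 > 70
    N8: 20+70 = 90 > 70
  N27 sheds 150 kN: no online neighbours, lost.
Round 3 — N14, N8 snap.
  N14 sheds 90 kN to N28, N6: 45 each.
    N28: 60+45 = 105 ≤ 140
    N6: 70+45 = 115 ≤ 150
  N8 sheds 90 kN: no online neighbours, lost.
No further breaks.

yes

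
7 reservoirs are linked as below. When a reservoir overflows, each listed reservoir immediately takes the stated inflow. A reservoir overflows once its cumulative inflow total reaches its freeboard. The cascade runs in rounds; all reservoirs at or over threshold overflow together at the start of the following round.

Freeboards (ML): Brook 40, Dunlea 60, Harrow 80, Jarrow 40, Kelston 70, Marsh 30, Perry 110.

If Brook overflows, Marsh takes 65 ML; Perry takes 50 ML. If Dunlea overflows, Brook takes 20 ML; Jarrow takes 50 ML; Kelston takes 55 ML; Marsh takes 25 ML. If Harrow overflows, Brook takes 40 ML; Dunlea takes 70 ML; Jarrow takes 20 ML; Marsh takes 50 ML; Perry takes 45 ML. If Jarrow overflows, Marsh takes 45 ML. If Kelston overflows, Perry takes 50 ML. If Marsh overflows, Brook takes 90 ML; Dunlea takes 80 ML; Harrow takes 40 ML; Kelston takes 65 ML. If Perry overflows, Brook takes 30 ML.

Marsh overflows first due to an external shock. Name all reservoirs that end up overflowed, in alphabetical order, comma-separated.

Brook, Dunlea, Jarrow, Kelston, Marsh

Round 1 — Marsh overflows (initial).
  Brook: +90 → 90 ≥ 40
  Dunlea: +80 → 80 ≥ 60
  Harrow: +40 → 40 < 80
  Kelston: +65 → 65 < 70
Round 2 — Brook, Dunlea overflow.
  Jarrow: +50 → 50 ≥ 40
  Kelston: +55 → 120 ≥ 70
  Perry: +50 → 50 < 110
Round 3 — Jarrow, Kelston overflow.
  Perry: +50 → 100 < 110
No further overflows.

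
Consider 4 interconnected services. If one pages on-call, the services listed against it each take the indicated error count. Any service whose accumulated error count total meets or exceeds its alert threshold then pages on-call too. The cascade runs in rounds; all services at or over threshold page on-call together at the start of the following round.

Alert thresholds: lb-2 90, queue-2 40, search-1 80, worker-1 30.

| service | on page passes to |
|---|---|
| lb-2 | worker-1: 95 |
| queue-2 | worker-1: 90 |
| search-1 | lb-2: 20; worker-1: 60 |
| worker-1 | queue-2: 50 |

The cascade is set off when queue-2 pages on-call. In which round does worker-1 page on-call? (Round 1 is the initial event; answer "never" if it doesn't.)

2

Round 1 — queue-2 pages on-call (initial).
  worker-1: +90 → 90 ≥ 30
Round 2 — worker-1 pages on-call.
No further pages.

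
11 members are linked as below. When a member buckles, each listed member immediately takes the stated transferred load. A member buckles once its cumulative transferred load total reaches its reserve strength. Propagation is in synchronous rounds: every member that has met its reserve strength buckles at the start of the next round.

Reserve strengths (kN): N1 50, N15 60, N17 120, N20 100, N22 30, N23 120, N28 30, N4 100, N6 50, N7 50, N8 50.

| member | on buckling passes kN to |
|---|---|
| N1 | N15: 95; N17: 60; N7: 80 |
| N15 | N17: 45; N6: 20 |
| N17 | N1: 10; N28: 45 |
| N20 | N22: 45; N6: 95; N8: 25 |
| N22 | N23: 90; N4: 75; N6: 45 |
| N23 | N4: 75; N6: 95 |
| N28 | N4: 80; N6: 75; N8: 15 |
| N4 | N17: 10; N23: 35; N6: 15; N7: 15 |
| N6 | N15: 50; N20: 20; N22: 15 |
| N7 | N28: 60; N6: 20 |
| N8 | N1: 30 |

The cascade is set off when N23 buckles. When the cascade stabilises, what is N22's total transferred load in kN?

15

Round 1 — N23 buckles (initial).
  N4: +75 → 75 < 100
  N6: +95 → 95 ≥ 50
Round 2 — N6 buckles.
  N15: +50 → 50 < 60
  N20: +20 → 20 < 100
  N22: +15 → 15 < 30
No further bucklings.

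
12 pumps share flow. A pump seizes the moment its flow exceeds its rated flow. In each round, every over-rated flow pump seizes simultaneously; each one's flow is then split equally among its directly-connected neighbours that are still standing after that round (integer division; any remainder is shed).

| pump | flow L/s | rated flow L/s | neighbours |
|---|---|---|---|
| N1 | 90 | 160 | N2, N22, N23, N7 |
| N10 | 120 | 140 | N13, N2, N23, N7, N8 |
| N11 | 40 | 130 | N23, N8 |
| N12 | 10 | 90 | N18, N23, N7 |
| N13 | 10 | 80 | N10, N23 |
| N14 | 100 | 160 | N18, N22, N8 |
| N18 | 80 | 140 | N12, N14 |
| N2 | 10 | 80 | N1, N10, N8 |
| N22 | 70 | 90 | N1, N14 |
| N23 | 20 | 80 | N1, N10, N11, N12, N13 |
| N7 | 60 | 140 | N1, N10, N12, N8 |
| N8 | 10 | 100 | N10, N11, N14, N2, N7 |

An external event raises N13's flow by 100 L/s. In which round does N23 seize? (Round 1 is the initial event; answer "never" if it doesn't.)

3

Round 1 — N13 at 110 > 80. N13 seizes.
  N13 sheds 110 L/s to N10, N23: 55 each.
    N10: 120+55 = 175 > 140
    N23: 20+55 = 75 ≤ 80
Round 2 — N10 seizes.
  N10 sheds 175 L/s to N2, N23, N7, N8: 43 each (3 lost).
    N2: 10+43 = 53 ≤ 80
    N23: 75+43 = 118 > 80
    N7: 60+43 = 103 ≤ 140
    N8: 10+43 = 53 ≤ 100
Round 3 — N23 seizes.
  N23 sheds 118 L/s to N1, N11, N12: 39 each (1 lost).
    N1: 90+39 = 129 ≤ 160
    N11: 40+39 = 79 ≤ 130
    N12: 10+39 = 49 ≤ 90
No further seizures.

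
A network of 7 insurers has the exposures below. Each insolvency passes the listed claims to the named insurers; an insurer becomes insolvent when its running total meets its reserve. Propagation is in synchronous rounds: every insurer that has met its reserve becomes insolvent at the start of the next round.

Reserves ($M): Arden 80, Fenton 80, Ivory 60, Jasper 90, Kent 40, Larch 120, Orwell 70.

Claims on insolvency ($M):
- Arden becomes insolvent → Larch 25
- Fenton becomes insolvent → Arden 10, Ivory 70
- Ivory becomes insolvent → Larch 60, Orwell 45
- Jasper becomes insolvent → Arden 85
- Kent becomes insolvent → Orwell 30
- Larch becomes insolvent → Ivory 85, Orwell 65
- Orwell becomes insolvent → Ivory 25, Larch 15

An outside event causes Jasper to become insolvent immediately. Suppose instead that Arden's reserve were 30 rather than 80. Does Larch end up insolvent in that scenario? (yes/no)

no

With Arden's reserve at 30:
Round 1 — Jasper becomes insolvent (initial).
  Arden: +85 → 85 ≥ 30
Round 2 — Arden becomes insolvent.
  Larch: +25 → 25 < 120
No further insolvencies.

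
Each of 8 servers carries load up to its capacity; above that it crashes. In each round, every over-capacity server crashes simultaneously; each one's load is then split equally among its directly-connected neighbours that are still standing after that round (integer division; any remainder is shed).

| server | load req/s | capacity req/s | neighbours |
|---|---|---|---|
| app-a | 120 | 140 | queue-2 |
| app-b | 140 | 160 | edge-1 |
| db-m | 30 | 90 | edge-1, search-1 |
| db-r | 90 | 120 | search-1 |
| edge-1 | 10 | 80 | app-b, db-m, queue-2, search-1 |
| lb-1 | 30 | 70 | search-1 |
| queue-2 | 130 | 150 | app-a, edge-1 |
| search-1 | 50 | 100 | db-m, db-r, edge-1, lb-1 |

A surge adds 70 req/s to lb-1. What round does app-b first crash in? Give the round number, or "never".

Round 1 — lb-1 at 100 > 70. lb-1 crashes.
  lb-1 sheds 100 req/s to search-1: 100 each.
    search-1: 50+100 = 150 > 100
Round 2 — search-1 crashes.
  search-1 sheds 150 req/s to db-m, db-r, edge-1: 50 each.
    db-m: 30+50 = 80 ≤ 90
    db-r: 90+50 = 140 > 120
    edge-1: 10+50 = 60 ≤ 80
Round 3 — db-r crashes.
  db-r sheds 140 req/s: no online neighbours, lost.
No further crashes.

never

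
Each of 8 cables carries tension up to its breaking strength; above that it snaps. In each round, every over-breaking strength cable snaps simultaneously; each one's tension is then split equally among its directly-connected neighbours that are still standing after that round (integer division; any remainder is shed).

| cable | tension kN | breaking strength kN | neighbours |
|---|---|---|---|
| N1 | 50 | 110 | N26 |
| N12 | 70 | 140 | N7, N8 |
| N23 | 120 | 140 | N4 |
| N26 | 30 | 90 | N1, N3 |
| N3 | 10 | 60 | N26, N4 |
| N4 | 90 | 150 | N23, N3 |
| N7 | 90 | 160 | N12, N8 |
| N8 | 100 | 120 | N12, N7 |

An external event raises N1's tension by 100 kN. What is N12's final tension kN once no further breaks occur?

70

Round 1 — N1 at 150 > 110. N1 snaps.
  N1 sheds 150 kN to N26: 150 each.
    N26: 30+150 = 180 > 90
Round 2 — N26 snaps.
  N26 sheds 180 kN to N3: 180 each.
    N3: 10+180 = 190 > 60
Round 3 — N3 snaps.
  N3 sheds 190 kN to N4: 190 each.
    N4: 90+190 = 280 > 150
Round 4 — N4 snaps.
  N4 sheds 280 kN to N23: 280 each.
    N23: 120+280 = 400 > 140
Round 5 — N23 snaps.
  N23 sheds 400 kN: no online neighbours, lost.
No further breaks.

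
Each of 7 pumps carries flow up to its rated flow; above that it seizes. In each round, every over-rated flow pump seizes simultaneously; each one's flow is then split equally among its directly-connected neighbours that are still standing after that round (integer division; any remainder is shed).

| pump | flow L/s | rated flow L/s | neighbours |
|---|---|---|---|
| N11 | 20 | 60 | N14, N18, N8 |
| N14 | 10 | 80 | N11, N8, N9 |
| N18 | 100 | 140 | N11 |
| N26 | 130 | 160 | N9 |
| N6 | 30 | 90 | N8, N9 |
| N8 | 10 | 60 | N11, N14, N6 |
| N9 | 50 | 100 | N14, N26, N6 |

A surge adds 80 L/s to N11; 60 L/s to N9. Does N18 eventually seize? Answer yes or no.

no

Round 1 — N11 at 100 > 60; N9 at 110 > 100. N11, N9 seize.
  N11 sheds 100 L/s to N14, N18, N8: 33 each (1 lost).
    N14: 10+33 = 43 ≤ 80
    N18: 100+33 = 133 ≤ 140
    N8: 10+33 = 43 ≤ 60
  N9 sheds 110 L/s to N14, N26, N6: 36 each (2 lost).
    N14: 43+36 = 79 ≤ 80
    N26: 130+36 = 166 > 160
    N6: 30+36 = 66 ≤ 90
Round 2 — N26 seizes.
  N26 sheds 166 L/s: no online neighbours, lost.
No further seizures.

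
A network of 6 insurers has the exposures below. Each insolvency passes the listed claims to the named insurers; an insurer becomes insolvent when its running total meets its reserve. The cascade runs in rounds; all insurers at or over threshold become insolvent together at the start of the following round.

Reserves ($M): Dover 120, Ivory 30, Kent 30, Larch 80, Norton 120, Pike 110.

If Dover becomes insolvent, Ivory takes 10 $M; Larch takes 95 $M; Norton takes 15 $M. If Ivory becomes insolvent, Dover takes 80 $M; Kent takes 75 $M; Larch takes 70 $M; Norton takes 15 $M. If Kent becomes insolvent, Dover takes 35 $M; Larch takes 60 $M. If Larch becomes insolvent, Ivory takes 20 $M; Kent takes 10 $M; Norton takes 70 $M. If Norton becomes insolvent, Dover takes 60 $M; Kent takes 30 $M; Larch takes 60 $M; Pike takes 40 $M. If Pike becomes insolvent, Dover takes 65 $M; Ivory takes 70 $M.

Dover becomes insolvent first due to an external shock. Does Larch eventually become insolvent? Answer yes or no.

Round 1 — Dover becomes insolvent (initial).
  Ivory: +10 → 10 < 30
  Larch: +95 → 95 ≥ 80
  Norton: +15 → 15 < 120
Round 2 — Larch becomes insolvent.
  Ivory: +20 → 30 ≥ 30
  Kent: +10 → 10 < 30
  Norton: +70 → 85 < 120
Round 3 — Ivory becomes insolvent.
  Kent: +75 → 85 ≥ 30
  Norton: +15 → 100 < 120
Round 4 — Kent becomes insolvent.
No further insolvencies.

yes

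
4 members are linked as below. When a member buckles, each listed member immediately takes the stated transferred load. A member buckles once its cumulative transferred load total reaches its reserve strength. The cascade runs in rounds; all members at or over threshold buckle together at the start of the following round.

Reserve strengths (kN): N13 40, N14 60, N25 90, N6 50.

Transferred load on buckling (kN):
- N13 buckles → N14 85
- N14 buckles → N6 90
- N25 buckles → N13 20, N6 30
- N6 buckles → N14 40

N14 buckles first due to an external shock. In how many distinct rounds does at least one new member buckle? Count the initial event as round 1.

Round 1 — N14 buckles (initial).
  N6: +90 → 90 ≥ 50
Round 2 — N6 buckles.
No further bucklings.

2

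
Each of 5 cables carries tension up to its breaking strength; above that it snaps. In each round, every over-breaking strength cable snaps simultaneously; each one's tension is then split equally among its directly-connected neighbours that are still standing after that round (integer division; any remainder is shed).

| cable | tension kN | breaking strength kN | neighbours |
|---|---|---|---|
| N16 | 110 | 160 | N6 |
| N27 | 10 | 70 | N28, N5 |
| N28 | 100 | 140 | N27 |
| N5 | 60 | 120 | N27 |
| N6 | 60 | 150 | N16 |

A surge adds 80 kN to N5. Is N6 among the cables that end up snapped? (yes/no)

no

Round 1 — N5 at 140 > 120. N5 snaps.
  N5 sheds 140 kN to N27: 140 each.
    N27: 10+140 = 150 > 70
Round 2 — N27 snaps.
  N27 sheds 150 kN to N28: 150 each.
    N28: 100+150 = 250 > 140
Round 3 — N28 snaps.
  N28 sheds 250 kN: no online neighbours, lost.
No further breaks.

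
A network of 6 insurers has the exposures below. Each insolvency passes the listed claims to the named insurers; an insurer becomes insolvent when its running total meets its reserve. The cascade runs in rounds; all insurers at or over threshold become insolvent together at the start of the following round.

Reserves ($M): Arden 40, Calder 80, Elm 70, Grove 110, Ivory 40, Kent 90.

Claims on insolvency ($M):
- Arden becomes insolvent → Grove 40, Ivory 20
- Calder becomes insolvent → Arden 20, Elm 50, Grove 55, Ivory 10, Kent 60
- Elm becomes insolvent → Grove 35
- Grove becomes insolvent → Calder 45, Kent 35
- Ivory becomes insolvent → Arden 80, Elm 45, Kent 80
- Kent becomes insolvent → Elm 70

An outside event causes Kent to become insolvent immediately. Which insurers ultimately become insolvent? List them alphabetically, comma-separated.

Elm, Kent

Round 1 — Kent becomes insolvent (initial).
  Elm: +70 → 70 ≥ 70
Round 2 — Elm becomes insolvent.
  Grove: +35 → 35 < 110
No further insolvencies.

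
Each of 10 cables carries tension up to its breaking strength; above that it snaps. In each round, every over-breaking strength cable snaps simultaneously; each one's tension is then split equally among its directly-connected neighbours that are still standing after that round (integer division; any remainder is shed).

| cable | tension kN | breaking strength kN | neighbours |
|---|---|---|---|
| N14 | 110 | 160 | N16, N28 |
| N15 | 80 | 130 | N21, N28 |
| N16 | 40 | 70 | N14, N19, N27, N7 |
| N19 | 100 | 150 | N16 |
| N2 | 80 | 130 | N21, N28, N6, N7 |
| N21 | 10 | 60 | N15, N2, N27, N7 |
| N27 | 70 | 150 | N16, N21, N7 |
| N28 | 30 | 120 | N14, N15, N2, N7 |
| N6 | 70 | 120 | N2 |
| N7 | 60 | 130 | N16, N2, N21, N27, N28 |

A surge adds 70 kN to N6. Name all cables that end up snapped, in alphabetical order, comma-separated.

Round 1 — N6 at 140 > 120. N6 snaps.
  N6 sheds 140 kN to N2: 140 each.
    N2: 80+140 = 220 > 130
Round 2 — N2 snaps.
  N2 sheds 220 kN to N21, N28, N7: 73 each (1 lost).
    N21: 10+73 = 83 > 60
    N28: 30+73 = 103 ≤ 120
    N7: 60+73 = 133 > 130
Round 3 — N21, N7 snap.
  N21 sheds 83 kN to N15, N27: 41 each (1 lost).
    N15: 80+41 = 121 ≤ 130
    N27: 70+41 = 111 ≤ 150
  N7 sheds 133 kN to N16, N27, N28: 44 each (1 lost).
    N16: 40+44 = 84 > 70
    N27: 111+44 = 155 > 150
    N28: 103+44 = 147 > 120
Round 4 — N16, N27, N28 snap.
  N16 sheds 84 kN to N14, N19: 42 each.
    N14: 110+42 = 152 ≤ 160
    N19: 100+42 = 142 ≤ 150
  N27 sheds 155 kN: no online neighbours, lost.
  N28 sheds 147 kN to N14, N15: 73 each (1 lost).
    N14: 152+73 = 225 > 160
    N15: 121+73 = 194 > 130
Round 5 — N14, N15 snap.
  N14 sheds 225 kN: no online neighbours, lost.
  N15 sheds 194 kN: no online neighbours, lost.
No further breaks.

N14, N15, N16, N2, N21, N27, N28, N6, N7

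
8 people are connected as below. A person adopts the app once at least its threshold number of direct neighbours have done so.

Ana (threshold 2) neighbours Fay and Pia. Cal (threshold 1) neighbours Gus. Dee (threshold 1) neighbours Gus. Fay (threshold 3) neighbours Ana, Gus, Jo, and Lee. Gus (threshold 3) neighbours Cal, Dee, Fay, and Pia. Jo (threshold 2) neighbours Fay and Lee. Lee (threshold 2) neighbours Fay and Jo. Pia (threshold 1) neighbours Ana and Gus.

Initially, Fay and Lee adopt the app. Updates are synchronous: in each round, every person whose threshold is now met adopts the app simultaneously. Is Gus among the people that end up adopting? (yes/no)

no

Round 1 — Fay, Lee adopt the app (initial).
Round 2 — checking thresholds:
  Ana: 1 of 2 neighbours < 2, not yet.
  Gus: 1 of 4 neighbours < 3, not yet.
  Jo: 2 of 2 neighbours ≥ 2, adopts the app.
Round 3 — no new adoptions; cascade stops.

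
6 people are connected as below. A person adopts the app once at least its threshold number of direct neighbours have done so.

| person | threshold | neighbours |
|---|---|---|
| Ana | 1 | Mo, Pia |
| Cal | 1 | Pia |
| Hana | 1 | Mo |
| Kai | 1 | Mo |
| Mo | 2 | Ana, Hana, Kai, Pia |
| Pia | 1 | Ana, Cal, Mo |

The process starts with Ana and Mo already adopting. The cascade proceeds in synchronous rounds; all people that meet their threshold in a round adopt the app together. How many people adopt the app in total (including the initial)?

6

Round 1 — Ana, Mo adopt the app (initial).
Round 2 — checking thresholds:
  Hana: 1 of 1 neighbours ≥ 1, adopts the app.
  Kai: 1 of 1 neighbours ≥ 1, adopts the app.
  Pia: 2 of 3 neighbours ≥ 1, adopts the app.
Round 3 — checking thresholds:
  Cal: 1 of 1 neighbours ≥ 1, adopts the app.
Round 4 — no new adoptions; cascade stops.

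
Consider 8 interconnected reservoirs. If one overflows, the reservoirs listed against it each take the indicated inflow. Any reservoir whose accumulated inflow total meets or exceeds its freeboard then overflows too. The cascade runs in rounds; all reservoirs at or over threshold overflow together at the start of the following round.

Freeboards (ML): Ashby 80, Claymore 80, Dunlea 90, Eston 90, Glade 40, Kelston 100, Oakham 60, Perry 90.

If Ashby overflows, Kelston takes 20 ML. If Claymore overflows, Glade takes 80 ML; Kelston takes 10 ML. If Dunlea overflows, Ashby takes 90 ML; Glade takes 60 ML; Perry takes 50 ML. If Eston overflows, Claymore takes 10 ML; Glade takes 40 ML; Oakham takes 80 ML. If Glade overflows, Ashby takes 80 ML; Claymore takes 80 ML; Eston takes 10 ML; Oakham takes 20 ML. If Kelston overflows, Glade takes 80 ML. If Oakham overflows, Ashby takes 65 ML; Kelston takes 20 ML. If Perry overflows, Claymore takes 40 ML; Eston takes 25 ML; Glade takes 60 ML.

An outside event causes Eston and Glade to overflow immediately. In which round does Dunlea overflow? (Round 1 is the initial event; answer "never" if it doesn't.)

Round 1 — Eston, Glade overflow (initial).
  Ashby: +80 → 80 ≥ 80
  Claymore: +10+80 → 90 ≥ 80
  Oakham: +80+20 → 100 ≥ 60
Round 2 — Ashby, Claymore, Oakham overflow.
  Kelston: +20+10+20 → 50 < 100
No further overflows.

never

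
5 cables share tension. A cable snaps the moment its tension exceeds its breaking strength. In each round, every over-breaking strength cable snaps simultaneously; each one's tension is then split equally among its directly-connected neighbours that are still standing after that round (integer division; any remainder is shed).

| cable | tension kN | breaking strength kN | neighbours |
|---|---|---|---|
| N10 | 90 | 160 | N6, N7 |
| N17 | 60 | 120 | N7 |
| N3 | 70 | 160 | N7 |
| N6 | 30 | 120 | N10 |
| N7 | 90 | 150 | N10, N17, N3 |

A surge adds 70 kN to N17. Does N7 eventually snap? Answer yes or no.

yes

Round 1 — N17 at 130 > 120. N17 snaps.
  N17 sheds 130 kN to N7: 130 each.
    N7: 90+130 = 220 > 150
Round 2 — N7 snaps.
  N7 sheds 220 kN to N10, N3: 110 each.
    N10: 90+110 = 200 > 160
    N3: 70+110 = 180 > 160
Round 3 — N10, N3 snap.
  N10 sheds 200 kN to N6: 200 each.
    N6: 30+200 = 230 > 120
  N3 sheds 180 kN: no online neighbours, lost.
Round 4 — N6 snaps.
  N6 sheds 230 kN: no online neighbours, lost.
No further breaks.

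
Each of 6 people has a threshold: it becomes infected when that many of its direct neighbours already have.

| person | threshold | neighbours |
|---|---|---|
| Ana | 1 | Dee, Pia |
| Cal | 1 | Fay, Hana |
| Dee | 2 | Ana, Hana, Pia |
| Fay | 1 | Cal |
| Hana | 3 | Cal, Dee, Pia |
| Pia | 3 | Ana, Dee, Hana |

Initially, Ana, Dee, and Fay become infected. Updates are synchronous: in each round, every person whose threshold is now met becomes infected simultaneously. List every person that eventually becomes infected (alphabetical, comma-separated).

Round 1 — Ana, Dee, Fay become infected (initial).
Round 2 — checking thresholds:
  Cal: 1 of 2 neighbours ≥ 1, becomes infected.
  Hana: 1 of 3 neighbours < 3, below threshold.
  Pia: 2 of 3 neighbours < 3, below threshold.
Round 3 — no new infections; cascade stops.

Ana, Cal, Dee, Fay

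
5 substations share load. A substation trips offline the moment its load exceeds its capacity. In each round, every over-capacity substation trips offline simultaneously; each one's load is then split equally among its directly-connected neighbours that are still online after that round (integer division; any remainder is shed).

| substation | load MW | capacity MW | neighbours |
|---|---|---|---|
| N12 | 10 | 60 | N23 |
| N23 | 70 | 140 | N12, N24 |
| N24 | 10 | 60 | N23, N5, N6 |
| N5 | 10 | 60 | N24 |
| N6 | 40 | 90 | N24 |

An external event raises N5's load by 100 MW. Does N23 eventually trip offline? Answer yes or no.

no

Round 1 — N5 at 110 > 60. N5 trips offline.
  N5 sheds 110 MW to N24: 110 each.
    N24: 10+110 = 120 > 60
Round 2 — N24 trips offline.
  N24 sheds 120 MW to N23, N6: 60 each.
    N23: 70+60 = 130 ≤ 140
    N6: 40+60 = 100 > 90
Round 3 — N6 trips offline.
  N6 sheds 100 MW: no online neighbours, lost.
No further trips.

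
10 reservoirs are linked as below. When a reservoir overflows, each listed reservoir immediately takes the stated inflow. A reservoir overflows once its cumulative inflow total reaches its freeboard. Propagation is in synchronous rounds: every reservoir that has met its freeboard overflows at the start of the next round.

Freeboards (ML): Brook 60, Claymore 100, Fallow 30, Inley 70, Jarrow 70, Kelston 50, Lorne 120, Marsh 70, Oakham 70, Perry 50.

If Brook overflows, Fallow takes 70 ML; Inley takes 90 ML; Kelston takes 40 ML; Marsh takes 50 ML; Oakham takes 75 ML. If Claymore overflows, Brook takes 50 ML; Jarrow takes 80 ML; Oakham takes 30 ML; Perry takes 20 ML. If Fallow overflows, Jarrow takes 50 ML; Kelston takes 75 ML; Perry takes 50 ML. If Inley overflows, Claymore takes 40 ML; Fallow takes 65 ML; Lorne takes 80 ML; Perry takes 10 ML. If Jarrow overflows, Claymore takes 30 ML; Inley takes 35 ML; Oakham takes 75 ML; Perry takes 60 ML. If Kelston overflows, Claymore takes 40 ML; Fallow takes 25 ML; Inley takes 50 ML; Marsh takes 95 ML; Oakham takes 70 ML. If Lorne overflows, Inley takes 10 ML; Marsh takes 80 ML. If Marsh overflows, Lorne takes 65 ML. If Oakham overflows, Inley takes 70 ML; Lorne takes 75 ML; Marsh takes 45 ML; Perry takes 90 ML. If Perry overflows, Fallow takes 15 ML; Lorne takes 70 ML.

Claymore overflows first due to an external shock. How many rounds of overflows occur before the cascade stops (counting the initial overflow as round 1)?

Round 1 — Claymore overflows (initial).
  Brook: +50 → 50 < 60
  Jarrow: +80 → 80 ≥ 70
  Oakham: +30 → 30 < 70
  Perry: +20 → 20 < 50
Round 2 — Jarrow overflows.
  Inley: +35 → 35 < 70
  Oakham: +75 → 105 ≥ 70
  Perry: +60 → 80 ≥ 50
Round 3 — Oakham, Perry overflow.
  Fallow: +15 → 15 < 30
  Inley: +70 → 105 ≥ 70
  Lorne: +75+70 → 145 ≥ 120
  Marsh: +45 → 45 < 70
Round 4 — Inley, Lorne overflow.
  Fallow: +65 → 80 ≥ 30
  Marsh: +80 → 125 ≥ 70
Round 5 — Fallow, Marsh overflow.
  Kelston: +75 → 75 ≥ 50
Round 6 — Kelston overflows.
No further overflows.

6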